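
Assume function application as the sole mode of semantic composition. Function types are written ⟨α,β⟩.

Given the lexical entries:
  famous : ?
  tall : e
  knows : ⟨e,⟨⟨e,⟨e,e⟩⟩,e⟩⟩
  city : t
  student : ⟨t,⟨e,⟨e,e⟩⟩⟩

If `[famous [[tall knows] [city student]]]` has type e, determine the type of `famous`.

[famous [[tall knows] [city student]]] must have type e. The sister [[tall knows] [city student]] has type e; that is not a function onto e, so famous must be the functor, of type ⟨e,e⟩.

⟨e,e⟩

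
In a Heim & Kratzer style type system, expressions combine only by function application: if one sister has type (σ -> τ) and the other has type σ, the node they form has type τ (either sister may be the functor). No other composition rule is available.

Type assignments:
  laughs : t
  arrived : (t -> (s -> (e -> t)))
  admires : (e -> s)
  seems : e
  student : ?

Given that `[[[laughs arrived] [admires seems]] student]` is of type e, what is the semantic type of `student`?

At [[[laughs arrived] [admires seems]] student] (required: e): [[laughs arrived] [admires seems]] is (e -> t), which is not a function with range e; hence student is the functor — type ((e -> t) -> e).

((e -> t) -> e)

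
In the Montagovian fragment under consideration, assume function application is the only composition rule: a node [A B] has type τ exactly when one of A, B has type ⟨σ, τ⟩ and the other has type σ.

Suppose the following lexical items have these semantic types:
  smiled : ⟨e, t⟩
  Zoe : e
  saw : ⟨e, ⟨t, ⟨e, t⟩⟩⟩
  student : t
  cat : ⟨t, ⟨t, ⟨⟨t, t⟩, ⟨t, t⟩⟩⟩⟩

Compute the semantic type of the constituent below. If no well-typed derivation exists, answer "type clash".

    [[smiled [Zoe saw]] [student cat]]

[Zoe saw]: ⟨e, ⟨t, ⟨e, t⟩⟩⟩ applied to e yields ⟨t, ⟨e, t⟩⟩.
[smiled [Zoe saw]]: ⟨e, t⟩ with ⟨t, ⟨e, t⟩⟩ — neither is a function whose domain matches the other; composition fails here.

type clash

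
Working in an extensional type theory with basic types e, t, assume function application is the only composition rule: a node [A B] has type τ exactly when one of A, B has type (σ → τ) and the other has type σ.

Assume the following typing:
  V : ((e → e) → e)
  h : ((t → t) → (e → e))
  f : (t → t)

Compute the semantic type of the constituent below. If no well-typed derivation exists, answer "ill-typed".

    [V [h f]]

At [h f], h : ((t → t) → (e → e)) takes f : (t → t), giving (e → e).
At [V [h f]], V : ((e → e) → e) takes [h f] : (e → e), giving e.

e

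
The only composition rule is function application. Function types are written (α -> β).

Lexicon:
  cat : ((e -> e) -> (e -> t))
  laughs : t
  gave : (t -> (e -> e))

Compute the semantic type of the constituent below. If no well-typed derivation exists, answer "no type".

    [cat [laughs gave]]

(e -> t)

[laughs gave]: (t -> (e -> e)) applied to t yields (e -> e).
[cat [laughs gave]]: ((e -> e) -> (e -> t)) applied to (e -> e) yields (e -> t).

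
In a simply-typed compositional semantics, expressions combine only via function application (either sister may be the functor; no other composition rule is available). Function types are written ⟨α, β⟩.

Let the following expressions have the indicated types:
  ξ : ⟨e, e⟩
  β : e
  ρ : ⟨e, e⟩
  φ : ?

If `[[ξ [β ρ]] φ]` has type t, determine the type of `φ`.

[[ξ [β ρ]] φ] is required to be t. [ξ [β ρ]] : e cannot yield t as functor, so φ : ⟨e, t⟩.

⟨e, t⟩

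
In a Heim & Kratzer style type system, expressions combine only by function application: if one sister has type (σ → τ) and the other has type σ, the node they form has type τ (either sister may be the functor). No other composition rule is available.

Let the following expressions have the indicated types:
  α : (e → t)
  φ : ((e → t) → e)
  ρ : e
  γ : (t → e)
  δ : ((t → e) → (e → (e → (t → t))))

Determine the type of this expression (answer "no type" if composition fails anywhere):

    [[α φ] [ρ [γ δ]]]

(t → t)

[α φ] — φ of type ((e → t) → e) combines with α of type (e → t): type e.
[γ δ] — δ of type ((t → e) → (e → (e → (t → t)))) combines with γ of type (t → e): type (e → (e → (t → t))).
[ρ [γ δ]] — [γ δ] of type (e → (e → (t → t))) combines with ρ of type e: type (e → (t → t)).
[[α φ] [ρ [γ δ]]] — [ρ [γ δ]] of type (e → (t → t)) combines with [α φ] of type e: type (t → t).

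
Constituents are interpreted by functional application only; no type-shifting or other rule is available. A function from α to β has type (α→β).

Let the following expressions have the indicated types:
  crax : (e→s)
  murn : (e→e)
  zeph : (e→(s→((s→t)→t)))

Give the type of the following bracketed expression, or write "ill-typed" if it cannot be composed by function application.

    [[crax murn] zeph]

ill-typed

[crax murn]: (e→s) and (e→e) cannot combine by function application — type clash.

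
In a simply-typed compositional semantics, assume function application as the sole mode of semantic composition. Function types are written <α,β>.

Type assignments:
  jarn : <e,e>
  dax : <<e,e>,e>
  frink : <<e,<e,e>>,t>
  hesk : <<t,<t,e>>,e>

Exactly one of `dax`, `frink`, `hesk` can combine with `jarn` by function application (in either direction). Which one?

dax

dax — combines: dax : <<e,e>,e> takes jarn : <e,e> as argument, giving e.
frink : <<e,<e,e>>,t> — neither side's domain matches the other.
hesk : <<t,<t,e>>,e> — neither side's domain matches the other.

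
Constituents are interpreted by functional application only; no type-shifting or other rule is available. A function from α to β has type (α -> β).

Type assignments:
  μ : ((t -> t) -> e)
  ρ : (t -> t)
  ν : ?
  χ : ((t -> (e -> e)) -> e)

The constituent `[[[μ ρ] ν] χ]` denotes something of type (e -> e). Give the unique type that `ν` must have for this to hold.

(e -> (((t -> (e -> e)) -> e) -> (e -> e)))

[[[μ ρ] ν] χ] must have type (e -> e). The sister χ has type ((t -> (e -> e)) -> e); that is not a function onto (e -> e), so [[μ ρ] ν] must be the functor, of type (((t -> (e -> e)) -> e) -> (e -> e)).
[[μ ρ] ν] must have type (((t -> (e -> e)) -> e) -> (e -> e)). The sister [μ ρ] has type e; that is not a function onto (((t -> (e -> e)) -> e) -> (e -> e)), so ν must be the functor, of type (e -> (((t -> (e -> e)) -> e) -> (e -> e))).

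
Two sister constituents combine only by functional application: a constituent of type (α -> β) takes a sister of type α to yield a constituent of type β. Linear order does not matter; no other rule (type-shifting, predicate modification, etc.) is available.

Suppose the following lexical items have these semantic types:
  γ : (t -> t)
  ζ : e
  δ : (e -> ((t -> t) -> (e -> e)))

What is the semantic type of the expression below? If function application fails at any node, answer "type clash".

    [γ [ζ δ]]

(e -> e)

[ζ δ]: δ is (e -> ((t -> t) -> (e -> e))), ζ is e; result ((t -> t) -> (e -> e)).
[γ [ζ δ]]: [ζ δ] is ((t -> t) -> (e -> e)), γ is (t -> t); result (e -> e).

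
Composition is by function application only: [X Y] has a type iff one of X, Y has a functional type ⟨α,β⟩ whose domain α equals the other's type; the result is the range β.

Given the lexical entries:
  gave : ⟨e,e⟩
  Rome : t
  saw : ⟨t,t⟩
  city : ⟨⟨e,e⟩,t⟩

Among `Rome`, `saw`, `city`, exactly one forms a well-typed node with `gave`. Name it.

Rome : t — gave needs e; Rome needs nothing (atomic); neither fits.
saw : ⟨t,t⟩ — gave needs e; saw needs t; neither fits.
city — combines: city : ⟨⟨e,e⟩,t⟩ takes gave : ⟨e,e⟩ as argument, giving t.

city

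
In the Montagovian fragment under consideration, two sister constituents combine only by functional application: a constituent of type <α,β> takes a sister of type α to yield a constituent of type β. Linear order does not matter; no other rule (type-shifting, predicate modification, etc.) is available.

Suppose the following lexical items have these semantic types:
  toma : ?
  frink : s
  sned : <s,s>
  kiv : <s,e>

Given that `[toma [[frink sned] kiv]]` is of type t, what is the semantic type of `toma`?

<e,t>

[toma [[frink sned] kiv]] must have type t. The sister [[frink sned] kiv] has type e; that is not a function onto t, so toma must be the functor, of type <e,t>.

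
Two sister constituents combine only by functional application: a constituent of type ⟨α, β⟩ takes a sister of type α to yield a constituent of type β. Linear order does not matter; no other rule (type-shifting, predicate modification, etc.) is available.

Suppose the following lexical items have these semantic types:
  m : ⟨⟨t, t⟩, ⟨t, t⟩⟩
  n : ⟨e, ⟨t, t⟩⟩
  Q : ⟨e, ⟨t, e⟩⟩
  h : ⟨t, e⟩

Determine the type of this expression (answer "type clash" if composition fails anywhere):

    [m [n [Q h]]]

type clash

At [Q h]: neither ⟨e, ⟨t, e⟩⟩ nor ⟨t, e⟩ can take the other as argument; the node is ill-typed.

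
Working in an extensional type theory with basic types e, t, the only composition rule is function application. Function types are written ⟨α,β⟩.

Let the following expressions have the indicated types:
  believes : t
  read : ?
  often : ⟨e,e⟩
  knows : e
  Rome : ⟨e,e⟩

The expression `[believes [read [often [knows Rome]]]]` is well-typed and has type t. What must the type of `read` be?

At [believes [read [often [knows Rome]]]] (required: t): believes is t, which is not a function with range t; hence [read [often [knows Rome]]] is the functor — type ⟨t,t⟩.
At [read [often [knows Rome]]] (required: ⟨t,t⟩): [often [knows Rome]] is e, which is not a function with range ⟨t,t⟩; hence read is the functor — type ⟨e,⟨t,t⟩⟩.

⟨e,⟨t,t⟩⟩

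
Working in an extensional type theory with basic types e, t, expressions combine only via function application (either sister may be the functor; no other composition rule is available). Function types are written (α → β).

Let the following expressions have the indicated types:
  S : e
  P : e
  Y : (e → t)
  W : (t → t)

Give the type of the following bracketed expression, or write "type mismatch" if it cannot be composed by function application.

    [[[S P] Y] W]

type mismatch

At [S P]: neither e nor e can take the other as argument; the node is ill-typed.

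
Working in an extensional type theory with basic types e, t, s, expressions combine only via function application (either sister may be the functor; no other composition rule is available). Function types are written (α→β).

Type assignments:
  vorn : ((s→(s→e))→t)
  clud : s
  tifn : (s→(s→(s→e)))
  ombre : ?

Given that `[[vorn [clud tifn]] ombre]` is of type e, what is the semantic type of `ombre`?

(t→e)

[[vorn [clud tifn]] ombre] must have type e. The sister [vorn [clud tifn]] has type t; that is not a function onto e, so ombre must be the functor, of type (t→e).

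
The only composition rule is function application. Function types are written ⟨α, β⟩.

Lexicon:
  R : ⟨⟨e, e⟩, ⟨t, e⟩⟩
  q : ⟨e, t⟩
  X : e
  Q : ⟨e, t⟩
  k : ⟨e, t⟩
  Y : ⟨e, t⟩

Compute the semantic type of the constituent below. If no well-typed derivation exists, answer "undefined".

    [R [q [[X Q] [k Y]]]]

[X Q]: ⟨e, t⟩ applied to e yields t.
At [k Y]: neither ⟨e, t⟩ nor ⟨e, t⟩ can take the other as argument; the node is ill-typed.

undefined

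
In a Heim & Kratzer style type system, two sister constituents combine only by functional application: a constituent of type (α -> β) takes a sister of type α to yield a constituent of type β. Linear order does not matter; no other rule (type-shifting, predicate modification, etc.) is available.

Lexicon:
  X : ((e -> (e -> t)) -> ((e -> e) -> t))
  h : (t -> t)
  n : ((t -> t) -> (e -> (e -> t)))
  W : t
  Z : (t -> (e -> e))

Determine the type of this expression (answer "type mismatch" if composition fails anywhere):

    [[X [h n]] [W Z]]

t

[h n]: n is ((t -> t) -> (e -> (e -> t))), h is (t -> t); result (e -> (e -> t)).
[X [h n]]: X is ((e -> (e -> t)) -> ((e -> e) -> t)), [h n] is (e -> (e -> t)); result ((e -> e) -> t).
[W Z]: Z is (t -> (e -> e)), W is t; result (e -> e).
[[X [h n]] [W Z]]: [X [h n]] is ((e -> e) -> t), [W Z] is (e -> e); result t.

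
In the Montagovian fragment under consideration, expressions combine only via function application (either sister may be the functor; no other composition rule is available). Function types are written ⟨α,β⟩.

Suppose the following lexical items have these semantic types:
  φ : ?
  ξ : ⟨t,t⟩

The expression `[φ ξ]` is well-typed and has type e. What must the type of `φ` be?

⟨⟨t,t⟩,e⟩

For [φ ξ] to have type e with ξ of type ⟨t,t⟩, φ must be the function: φ : ⟨⟨t,t⟩,e⟩.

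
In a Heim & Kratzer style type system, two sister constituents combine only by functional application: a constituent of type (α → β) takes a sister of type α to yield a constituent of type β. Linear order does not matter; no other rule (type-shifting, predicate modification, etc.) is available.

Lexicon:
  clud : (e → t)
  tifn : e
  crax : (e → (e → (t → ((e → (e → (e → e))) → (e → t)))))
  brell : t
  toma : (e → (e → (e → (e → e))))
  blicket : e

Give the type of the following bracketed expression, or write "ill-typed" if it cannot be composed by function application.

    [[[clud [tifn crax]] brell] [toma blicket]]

[tifn crax]: (e → (e → (t → ((e → (e → (e → e))) → (e → t))))) applied to e yields (e → (t → ((e → (e → (e → e))) → (e → t)))).
[clud [tifn crax]]: (e → t) and (e → (t → ((e → (e → (e → e))) → (e → t)))) cannot combine by function application — type clash.

ill-typed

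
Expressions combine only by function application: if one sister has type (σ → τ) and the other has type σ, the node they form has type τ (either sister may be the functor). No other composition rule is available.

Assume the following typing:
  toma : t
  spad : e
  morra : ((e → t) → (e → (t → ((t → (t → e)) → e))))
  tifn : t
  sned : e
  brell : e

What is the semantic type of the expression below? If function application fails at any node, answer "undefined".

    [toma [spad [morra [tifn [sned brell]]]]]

undefined

[sned brell]: e and e cannot combine by function application — type clash.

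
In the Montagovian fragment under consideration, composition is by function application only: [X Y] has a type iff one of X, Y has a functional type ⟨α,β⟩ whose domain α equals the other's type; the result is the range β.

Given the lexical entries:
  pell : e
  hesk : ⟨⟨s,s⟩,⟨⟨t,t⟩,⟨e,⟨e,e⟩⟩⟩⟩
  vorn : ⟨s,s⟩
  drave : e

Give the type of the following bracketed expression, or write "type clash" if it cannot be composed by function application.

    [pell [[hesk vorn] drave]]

[hesk vorn] — hesk of type ⟨⟨s,s⟩,⟨⟨t,t⟩,⟨e,⟨e,e⟩⟩⟩⟩ combines with vorn of type ⟨s,s⟩: type ⟨⟨t,t⟩,⟨e,⟨e,e⟩⟩⟩.
At [[hesk vorn] drave]: neither ⟨⟨t,t⟩,⟨e,⟨e,e⟩⟩⟩ nor e can take the other as argument; the node is ill-typed.

type clash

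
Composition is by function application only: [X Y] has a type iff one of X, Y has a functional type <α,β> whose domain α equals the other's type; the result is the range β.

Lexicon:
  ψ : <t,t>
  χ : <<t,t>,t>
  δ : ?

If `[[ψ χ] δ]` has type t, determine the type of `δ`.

For [[ψ χ] δ] to have type t with [ψ χ] of type t, δ must be the function: δ : <t,t>.

<t,t>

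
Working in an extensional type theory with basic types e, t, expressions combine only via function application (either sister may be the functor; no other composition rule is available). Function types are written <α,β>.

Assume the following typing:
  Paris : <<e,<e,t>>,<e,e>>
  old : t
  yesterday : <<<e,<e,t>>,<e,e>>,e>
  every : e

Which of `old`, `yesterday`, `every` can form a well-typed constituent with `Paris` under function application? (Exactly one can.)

yesterday

old : t — does not combine with Paris.
yesterday — combines: yesterday : <<<e,<e,t>>,<e,e>>,e> takes Paris : <<e,<e,t>>,<e,e>> as argument, giving e.
every : e — does not combine with Paris.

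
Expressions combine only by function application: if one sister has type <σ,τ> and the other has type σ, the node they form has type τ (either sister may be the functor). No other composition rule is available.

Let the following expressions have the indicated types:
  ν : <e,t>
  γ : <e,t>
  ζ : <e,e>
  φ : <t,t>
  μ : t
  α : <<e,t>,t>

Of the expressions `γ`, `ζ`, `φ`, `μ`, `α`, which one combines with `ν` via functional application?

γ : <e,t> — does not combine with ν.
ζ : <e,e> — does not combine with ν.
φ : <t,t> — does not combine with ν.
μ : t — does not combine with ν.
α — combines: α : <<e,t>,t> takes ν : <e,t> as argument, giving t.

α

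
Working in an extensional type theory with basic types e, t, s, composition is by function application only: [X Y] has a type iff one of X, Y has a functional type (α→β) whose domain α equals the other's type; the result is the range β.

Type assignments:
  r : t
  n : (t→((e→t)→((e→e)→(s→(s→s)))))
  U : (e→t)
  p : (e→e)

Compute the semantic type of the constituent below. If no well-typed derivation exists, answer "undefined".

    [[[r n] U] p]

[r n]: (t→((e→t)→((e→e)→(s→(s→s))))) applied to t yields ((e→t)→((e→e)→(s→(s→s)))).
[[r n] U]: ((e→t)→((e→e)→(s→(s→s)))) applied to (e→t) yields ((e→e)→(s→(s→s))).
[[[r n] U] p]: ((e→e)→(s→(s→s))) applied to (e→e) yields (s→(s→s)).

(s→(s→s))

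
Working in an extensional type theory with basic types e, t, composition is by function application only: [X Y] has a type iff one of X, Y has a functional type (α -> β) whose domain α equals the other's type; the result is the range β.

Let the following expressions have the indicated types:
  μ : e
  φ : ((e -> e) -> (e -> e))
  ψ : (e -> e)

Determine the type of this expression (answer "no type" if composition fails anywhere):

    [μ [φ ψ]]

e

[φ ψ]: functor φ : ((e -> e) -> (e -> e)), argument ψ : (e -> e); result (e -> e).
[μ [φ ψ]]: functor [φ ψ] : (e -> e), argument μ : e; result e.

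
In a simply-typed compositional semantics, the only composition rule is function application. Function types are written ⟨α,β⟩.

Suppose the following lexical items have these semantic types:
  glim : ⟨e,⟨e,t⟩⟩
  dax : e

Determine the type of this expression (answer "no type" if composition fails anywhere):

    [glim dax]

[glim dax]: ⟨e,⟨e,t⟩⟩ applied to e yields ⟨e,t⟩.

⟨e,t⟩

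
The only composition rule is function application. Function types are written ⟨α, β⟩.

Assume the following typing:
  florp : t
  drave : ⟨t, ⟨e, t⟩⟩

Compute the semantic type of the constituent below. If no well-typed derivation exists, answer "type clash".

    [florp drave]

⟨e, t⟩

At [florp drave], drave : ⟨t, ⟨e, t⟩⟩ takes florp : t, giving ⟨e, t⟩.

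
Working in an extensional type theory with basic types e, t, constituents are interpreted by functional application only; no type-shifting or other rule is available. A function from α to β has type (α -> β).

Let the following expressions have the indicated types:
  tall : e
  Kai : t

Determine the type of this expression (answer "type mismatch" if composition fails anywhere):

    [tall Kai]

type mismatch

[tall Kai]: e and t cannot combine by function application — type clash.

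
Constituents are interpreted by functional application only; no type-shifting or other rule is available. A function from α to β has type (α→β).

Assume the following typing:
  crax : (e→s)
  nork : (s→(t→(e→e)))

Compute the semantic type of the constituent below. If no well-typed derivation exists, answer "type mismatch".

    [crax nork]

[crax nork]: (e→s) with (s→(t→(e→e))) — neither is a function whose domain matches the other; composition fails here.

type mismatch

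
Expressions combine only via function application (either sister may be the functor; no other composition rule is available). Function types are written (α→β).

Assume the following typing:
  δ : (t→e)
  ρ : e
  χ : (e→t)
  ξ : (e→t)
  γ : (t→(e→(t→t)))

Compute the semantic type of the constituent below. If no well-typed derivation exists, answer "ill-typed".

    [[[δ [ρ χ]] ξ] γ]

(e→(t→t))

[ρ χ]: (e→t) applied to e yields t.
[δ [ρ χ]]: (t→e) applied to t yields e.
[[δ [ρ χ]] ξ]: (e→t) applied to e yields t.
[[[δ [ρ χ]] ξ] γ]: (t→(e→(t→t))) applied to t yields (e→(t→t)).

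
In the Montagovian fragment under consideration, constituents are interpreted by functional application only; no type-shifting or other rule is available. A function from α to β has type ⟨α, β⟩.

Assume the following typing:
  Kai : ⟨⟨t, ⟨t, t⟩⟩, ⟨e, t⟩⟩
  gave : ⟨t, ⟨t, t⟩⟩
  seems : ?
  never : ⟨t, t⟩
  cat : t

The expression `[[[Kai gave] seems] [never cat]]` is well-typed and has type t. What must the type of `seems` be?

[[[Kai gave] seems] [never cat]] must have type t. The sister [never cat] has type t; that is not a function onto t, so [[Kai gave] seems] must be the functor, of type ⟨t, t⟩.
[[Kai gave] seems] must have type ⟨t, t⟩. The sister [Kai gave] has type ⟨e, t⟩; that is not a function onto ⟨t, t⟩, so seems must be the functor, of type ⟨⟨e, t⟩, ⟨t, t⟩⟩.

⟨⟨e, t⟩, ⟨t, t⟩⟩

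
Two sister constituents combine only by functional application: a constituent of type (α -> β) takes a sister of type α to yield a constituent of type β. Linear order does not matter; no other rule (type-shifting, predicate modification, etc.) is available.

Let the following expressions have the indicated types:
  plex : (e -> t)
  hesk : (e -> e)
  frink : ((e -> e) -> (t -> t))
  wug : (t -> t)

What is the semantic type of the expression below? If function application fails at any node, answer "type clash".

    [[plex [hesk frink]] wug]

type clash

At [hesk frink], frink : ((e -> e) -> (t -> t)) takes hesk : (e -> e), giving (t -> t).
[plex [hesk frink]]: (e -> t) with (t -> t) — neither is a function whose domain matches the other; composition fails here.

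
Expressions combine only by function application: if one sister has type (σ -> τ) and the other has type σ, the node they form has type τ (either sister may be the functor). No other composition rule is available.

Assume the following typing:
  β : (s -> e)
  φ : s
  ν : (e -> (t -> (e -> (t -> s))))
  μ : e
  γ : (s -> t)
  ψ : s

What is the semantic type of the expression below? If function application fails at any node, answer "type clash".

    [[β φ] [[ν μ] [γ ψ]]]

(t -> s)

[β φ]: (s -> e) applied to s yields e.
[ν μ]: (e -> (t -> (e -> (t -> s)))) applied to e yields (t -> (e -> (t -> s))).
[γ ψ]: (s -> t) applied to s yields t.
[[ν μ] [γ ψ]]: (t -> (e -> (t -> s))) applied to t yields (e -> (t -> s)).
[[β φ] [[ν μ] [γ ψ]]]: (e -> (t -> s)) applied to e yields (t -> s).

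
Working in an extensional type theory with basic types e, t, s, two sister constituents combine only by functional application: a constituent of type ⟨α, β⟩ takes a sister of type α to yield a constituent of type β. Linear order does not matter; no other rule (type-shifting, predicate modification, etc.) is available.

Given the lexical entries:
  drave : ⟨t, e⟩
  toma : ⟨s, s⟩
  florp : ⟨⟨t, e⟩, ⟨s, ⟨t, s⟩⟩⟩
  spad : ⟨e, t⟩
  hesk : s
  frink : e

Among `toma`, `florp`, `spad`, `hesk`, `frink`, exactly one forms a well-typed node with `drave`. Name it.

toma : ⟨s, s⟩ — no; drave wants t, and toma wants s.
florp — combines: florp : ⟨⟨t, e⟩, ⟨s, ⟨t, s⟩⟩⟩ takes drave : ⟨t, e⟩ as argument, giving ⟨s, ⟨t, s⟩⟩.
spad : ⟨e, t⟩ — no; drave wants t, and spad wants e.
hesk : s — no; drave wants t, and hesk wants nothing (atomic).
frink : e — no; drave wants t, and frink wants nothing (atomic).

florp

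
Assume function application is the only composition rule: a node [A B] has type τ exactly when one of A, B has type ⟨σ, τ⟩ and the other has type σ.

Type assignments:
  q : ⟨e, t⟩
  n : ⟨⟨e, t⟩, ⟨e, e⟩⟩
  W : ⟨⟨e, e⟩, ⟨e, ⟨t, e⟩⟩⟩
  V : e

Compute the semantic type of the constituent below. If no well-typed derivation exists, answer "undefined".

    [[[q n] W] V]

[q n] — n of type ⟨⟨e, t⟩, ⟨e, e⟩⟩ combines with q of type ⟨e, t⟩: type ⟨e, e⟩.
[[q n] W] — W of type ⟨⟨e, e⟩, ⟨e, ⟨t, e⟩⟩⟩ combines with [q n] of type ⟨e, e⟩: type ⟨e, ⟨t, e⟩⟩.
[[[q n] W] V] — [[q n] W] of type ⟨e, ⟨t, e⟩⟩ combines with V of type e: type ⟨t, e⟩.

⟨t, e⟩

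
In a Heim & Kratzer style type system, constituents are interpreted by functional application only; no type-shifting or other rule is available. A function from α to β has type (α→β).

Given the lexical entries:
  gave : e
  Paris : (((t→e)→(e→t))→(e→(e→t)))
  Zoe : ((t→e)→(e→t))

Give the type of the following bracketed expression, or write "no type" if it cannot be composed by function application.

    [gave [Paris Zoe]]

(e→t)

[Paris Zoe]: functor Paris : (((t→e)→(e→t))→(e→(e→t))), argument Zoe : ((t→e)→(e→t)); result (e→(e→t)).
[gave [Paris Zoe]]: functor [Paris Zoe] : (e→(e→t)), argument gave : e; result (e→t).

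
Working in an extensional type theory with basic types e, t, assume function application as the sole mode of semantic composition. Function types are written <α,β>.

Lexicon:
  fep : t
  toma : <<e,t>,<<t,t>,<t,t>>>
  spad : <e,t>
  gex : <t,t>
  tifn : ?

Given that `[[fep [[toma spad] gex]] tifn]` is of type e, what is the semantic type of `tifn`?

<t,e>

For [[fep [[toma spad] gex]] tifn] to have type e with [fep [[toma spad] gex]] of type t, tifn must be the function: tifn : <t,e>.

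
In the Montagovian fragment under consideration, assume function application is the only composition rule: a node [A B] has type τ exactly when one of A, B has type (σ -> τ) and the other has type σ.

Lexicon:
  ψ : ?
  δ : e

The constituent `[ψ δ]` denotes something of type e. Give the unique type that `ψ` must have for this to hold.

[ψ δ] is required to be e. δ : e cannot yield e as functor, so ψ : (e -> e).

(e -> e)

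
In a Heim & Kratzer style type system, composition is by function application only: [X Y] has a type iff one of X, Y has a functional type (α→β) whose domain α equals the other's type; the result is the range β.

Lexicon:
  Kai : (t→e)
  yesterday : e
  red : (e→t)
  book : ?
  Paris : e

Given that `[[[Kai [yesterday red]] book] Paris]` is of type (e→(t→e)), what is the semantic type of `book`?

[[[Kai [yesterday red]] book] Paris] is required to be (e→(t→e)). Paris : e cannot yield (e→(t→e)) as functor, so [[Kai [yesterday red]] book] : (e→(e→(t→e))).
[[Kai [yesterday red]] book] is required to be (e→(e→(t→e))). [Kai [yesterday red]] : e cannot yield (e→(e→(t→e))) as functor, so book : (e→(e→(e→(t→e)))).

(e→(e→(e→(t→e))))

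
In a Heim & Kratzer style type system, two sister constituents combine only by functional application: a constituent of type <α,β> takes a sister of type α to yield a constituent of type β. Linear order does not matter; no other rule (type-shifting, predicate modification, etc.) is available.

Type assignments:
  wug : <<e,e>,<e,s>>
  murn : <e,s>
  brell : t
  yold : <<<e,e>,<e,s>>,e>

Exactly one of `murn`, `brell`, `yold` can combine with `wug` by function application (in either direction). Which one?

murn : <e,s> — neither side's domain matches the other.
brell : t — neither side's domain matches the other.
yold — combines: yold : <<<e,e>,<e,s>>,e> takes wug : <<e,e>,<e,s>> as argument, giving e.

yold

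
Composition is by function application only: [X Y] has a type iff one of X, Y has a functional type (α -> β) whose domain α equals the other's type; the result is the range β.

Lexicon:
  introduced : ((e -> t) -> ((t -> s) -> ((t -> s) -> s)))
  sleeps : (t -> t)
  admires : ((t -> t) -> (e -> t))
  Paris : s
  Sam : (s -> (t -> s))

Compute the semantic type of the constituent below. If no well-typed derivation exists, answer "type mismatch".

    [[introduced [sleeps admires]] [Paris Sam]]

((t -> s) -> s)

[sleeps admires]: functor admires : ((t -> t) -> (e -> t)), argument sleeps : (t -> t); result (e -> t).
[introduced [sleeps admires]]: functor introduced : ((e -> t) -> ((t -> s) -> ((t -> s) -> s))), argument [sleeps admires] : (e -> t); result ((t -> s) -> ((t -> s) -> s)).
[Paris Sam]: functor Sam : (s -> (t -> s)), argument Paris : s; result (t -> s).
[[introduced [sleeps admires]] [Paris Sam]]: functor [introduced [sleeps admires]] : ((t -> s) -> ((t -> s) -> s)), argument [Paris Sam] : (t -> s); result ((t -> s) -> s).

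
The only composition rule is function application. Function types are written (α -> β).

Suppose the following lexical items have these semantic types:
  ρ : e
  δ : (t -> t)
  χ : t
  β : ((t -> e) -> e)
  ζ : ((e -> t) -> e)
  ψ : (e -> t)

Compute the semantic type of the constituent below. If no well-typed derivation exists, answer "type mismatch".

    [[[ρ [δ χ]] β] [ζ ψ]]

[δ χ]: δ is (t -> t), χ is t; result t.
At [ρ [δ χ]]: neither e nor t can take the other as argument; the node is ill-typed.

type mismatch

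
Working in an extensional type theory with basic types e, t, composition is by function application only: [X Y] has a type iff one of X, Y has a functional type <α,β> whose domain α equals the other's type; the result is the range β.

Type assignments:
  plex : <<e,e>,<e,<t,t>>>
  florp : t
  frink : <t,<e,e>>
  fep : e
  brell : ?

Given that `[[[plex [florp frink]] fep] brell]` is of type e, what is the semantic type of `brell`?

At [[[plex [florp frink]] fep] brell] (required: e): [[plex [florp frink]] fep] is <t,t>, which is not a function with range e; hence brell is the functor — type <<t,t>,e>.

<<t,t>,e>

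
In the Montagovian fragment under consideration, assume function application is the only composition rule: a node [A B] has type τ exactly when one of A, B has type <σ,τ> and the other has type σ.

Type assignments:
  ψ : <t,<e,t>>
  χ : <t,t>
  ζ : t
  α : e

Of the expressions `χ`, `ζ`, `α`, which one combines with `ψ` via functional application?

χ : <t,t> — neither side's domain matches the other.
ζ — combines: ψ : <t,<e,t>> takes ζ : t as argument, giving <e,t>.
α : e — neither side's domain matches the other.

ζ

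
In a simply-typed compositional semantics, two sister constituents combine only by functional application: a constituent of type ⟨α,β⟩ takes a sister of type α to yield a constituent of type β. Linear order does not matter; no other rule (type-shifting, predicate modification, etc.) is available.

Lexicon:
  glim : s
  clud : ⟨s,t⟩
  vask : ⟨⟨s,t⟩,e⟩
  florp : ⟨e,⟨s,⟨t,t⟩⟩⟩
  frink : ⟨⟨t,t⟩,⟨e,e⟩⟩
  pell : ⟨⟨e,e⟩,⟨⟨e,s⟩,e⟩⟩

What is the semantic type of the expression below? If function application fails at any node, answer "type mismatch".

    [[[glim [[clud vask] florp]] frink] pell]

[clud vask]: functor vask : ⟨⟨s,t⟩,e⟩, argument clud : ⟨s,t⟩; result e.
[[clud vask] florp]: functor florp : ⟨e,⟨s,⟨t,t⟩⟩⟩, argument [clud vask] : e; result ⟨s,⟨t,t⟩⟩.
[glim [[clud vask] florp]]: functor [[clud vask] florp] : ⟨s,⟨t,t⟩⟩, argument glim : s; result ⟨t,t⟩.
[[glim [[clud vask] florp]] frink]: functor frink : ⟨⟨t,t⟩,⟨e,e⟩⟩, argument [glim [[clud vask] florp]] : ⟨t,t⟩; result ⟨e,e⟩.
[[[glim [[clud vask] florp]] frink] pell]: functor pell : ⟨⟨e,e⟩,⟨⟨e,s⟩,e⟩⟩, argument [[glim [[clud vask] florp]] frink] : ⟨e,e⟩; result ⟨⟨e,s⟩,e⟩.

⟨⟨e,s⟩,e⟩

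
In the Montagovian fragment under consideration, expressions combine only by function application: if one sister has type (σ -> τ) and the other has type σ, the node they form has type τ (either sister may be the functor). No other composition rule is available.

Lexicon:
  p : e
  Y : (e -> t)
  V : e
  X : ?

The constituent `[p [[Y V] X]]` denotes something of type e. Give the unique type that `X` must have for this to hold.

(t -> (e -> e))

[p [[Y V] X]] must have type e. The sister p has type e; that is not a function onto e, so [[Y V] X] must be the functor, of type (e -> e).
[[Y V] X] must have type (e -> e). The sister [Y V] has type t; that is not a function onto (e -> e), so X must be the functor, of type (t -> (e -> e)).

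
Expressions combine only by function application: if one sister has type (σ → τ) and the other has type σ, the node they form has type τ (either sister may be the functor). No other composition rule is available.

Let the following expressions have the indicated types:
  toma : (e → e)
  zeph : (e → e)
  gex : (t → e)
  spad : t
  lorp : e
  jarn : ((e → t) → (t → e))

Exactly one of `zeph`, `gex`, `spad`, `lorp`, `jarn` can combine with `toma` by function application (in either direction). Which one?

zeph : (e → e) — neither side's domain matches the other.
gex : (t → e) — neither side's domain matches the other.
spad : t — neither side's domain matches the other.
lorp — combines: toma : (e → e) takes lorp : e as argument, giving e.
jarn : ((e → t) → (t → e)) — neither side's domain matches the other.

lorp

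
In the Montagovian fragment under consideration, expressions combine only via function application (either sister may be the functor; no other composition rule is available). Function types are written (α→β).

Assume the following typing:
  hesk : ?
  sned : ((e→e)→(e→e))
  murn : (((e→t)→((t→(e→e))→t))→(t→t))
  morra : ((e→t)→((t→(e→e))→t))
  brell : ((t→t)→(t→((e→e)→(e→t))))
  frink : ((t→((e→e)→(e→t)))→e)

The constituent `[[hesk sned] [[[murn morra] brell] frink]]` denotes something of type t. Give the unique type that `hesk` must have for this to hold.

For [[hesk sned] [[[murn morra] brell] frink]] to have type t with [[[murn morra] brell] frink] of type e, [hesk sned] must be the function: [hesk sned] : (e→t).
For [hesk sned] to have type (e→t) with sned of type ((e→e)→(e→e)), hesk must be the function: hesk : (((e→e)→(e→e))→(e→t)).

(((e→e)→(e→e))→(e→t))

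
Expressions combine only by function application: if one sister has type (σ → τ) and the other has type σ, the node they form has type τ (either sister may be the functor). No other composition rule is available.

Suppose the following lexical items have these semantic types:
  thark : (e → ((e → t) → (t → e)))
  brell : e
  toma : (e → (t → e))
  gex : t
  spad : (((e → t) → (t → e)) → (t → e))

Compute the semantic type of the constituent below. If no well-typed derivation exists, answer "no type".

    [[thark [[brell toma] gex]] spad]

[brell toma] — toma of type (e → (t → e)) combines with brell of type e: type (t → e).
[[brell toma] gex] — [brell toma] of type (t → e) combines with gex of type t: type e.
[thark [[brell toma] gex]] — thark of type (e → ((e → t) → (t → e))) combines with [[brell toma] gex] of type e: type ((e → t) → (t → e)).
[[thark [[brell toma] gex]] spad] — spad of type (((e → t) → (t → e)) → (t → e)) combines with [thark [[brell toma] gex]] of type ((e → t) → (t → e)): type (t → e).

(t → e)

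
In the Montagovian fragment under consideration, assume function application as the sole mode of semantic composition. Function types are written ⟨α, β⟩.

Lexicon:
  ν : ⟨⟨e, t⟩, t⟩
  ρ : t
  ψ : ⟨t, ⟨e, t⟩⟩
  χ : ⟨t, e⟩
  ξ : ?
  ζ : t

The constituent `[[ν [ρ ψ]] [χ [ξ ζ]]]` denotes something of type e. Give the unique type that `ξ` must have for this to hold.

For [[ν [ρ ψ]] [χ [ξ ζ]]] to have type e with [ν [ρ ψ]] of type t, [χ [ξ ζ]] must be the function: [χ [ξ ζ]] : ⟨t, e⟩.
For [χ [ξ ζ]] to have type ⟨t, e⟩ with χ of type ⟨t, e⟩, [ξ ζ] must be the function: [ξ ζ] : ⟨⟨t, e⟩, ⟨t, e⟩⟩.
For [ξ ζ] to have type ⟨⟨t, e⟩, ⟨t, e⟩⟩ with ζ of type t, ξ must be the function: ξ : ⟨t, ⟨⟨t, e⟩, ⟨t, e⟩⟩⟩.

⟨t, ⟨⟨t, e⟩, ⟨t, e⟩⟩⟩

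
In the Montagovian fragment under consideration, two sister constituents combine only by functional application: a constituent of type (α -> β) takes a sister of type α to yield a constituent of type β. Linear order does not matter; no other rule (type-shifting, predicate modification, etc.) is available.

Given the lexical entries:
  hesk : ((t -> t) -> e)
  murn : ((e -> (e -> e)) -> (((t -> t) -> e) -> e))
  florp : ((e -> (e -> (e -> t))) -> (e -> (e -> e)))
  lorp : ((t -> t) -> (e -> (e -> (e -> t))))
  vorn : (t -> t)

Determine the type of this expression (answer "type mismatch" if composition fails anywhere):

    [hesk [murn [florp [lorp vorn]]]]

e

[lorp vorn]: lorp is ((t -> t) -> (e -> (e -> (e -> t)))), vorn is (t -> t); result (e -> (e -> (e -> t))).
[florp [lorp vorn]]: florp is ((e -> (e -> (e -> t))) -> (e -> (e -> e))), [lorp vorn] is (e -> (e -> (e -> t))); result (e -> (e -> e)).
[murn [florp [lorp vorn]]]: murn is ((e -> (e -> e)) -> (((t -> t) -> e) -> e)), [florp [lorp vorn]] is (e -> (e -> e)); result (((t -> t) -> e) -> e).
[hesk [murn [florp [lorp vorn]]]]: [murn [florp [lorp vorn]]] is (((t -> t) -> e) -> e), hesk is ((t -> t) -> e); result e.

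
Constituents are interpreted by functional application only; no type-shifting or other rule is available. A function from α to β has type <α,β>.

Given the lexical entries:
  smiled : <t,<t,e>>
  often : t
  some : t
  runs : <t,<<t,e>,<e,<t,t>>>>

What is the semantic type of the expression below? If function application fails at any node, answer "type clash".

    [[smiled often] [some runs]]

[smiled often]: smiled is <t,<t,e>>, often is t; result <t,e>.
[some runs]: runs is <t,<<t,e>,<e,<t,t>>>>, some is t; result <<t,e>,<e,<t,t>>>.
[[smiled often] [some runs]]: [some runs] is <<t,e>,<e,<t,t>>>, [smiled often] is <t,e>; result <e,<t,t>>.

<e,<t,t>>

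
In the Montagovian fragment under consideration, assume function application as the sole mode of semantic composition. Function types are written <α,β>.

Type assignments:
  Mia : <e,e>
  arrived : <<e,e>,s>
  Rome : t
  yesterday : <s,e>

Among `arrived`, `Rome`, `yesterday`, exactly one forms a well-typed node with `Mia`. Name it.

arrived

arrived — combines: arrived : <<e,e>,s> takes Mia : <e,e> as argument, giving s.
Rome : t — Mia needs e; Rome needs nothing (atomic); neither fits.
yesterday : <s,e> — Mia needs e; yesterday needs s; neither fits.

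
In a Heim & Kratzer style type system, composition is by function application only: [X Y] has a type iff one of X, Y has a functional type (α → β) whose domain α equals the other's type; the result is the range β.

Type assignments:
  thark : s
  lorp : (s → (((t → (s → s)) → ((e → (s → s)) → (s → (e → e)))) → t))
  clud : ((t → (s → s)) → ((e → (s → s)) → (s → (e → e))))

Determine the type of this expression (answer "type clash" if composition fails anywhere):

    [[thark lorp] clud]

[thark lorp]: lorp is (s → (((t → (s → s)) → ((e → (s → s)) → (s → (e → e)))) → t)), thark is s; result (((t → (s → s)) → ((e → (s → s)) → (s → (e → e)))) → t).
[[thark lorp] clud]: [thark lorp] is (((t → (s → s)) → ((e → (s → s)) → (s → (e → e)))) → t), clud is ((t → (s → s)) → ((e → (s → s)) → (s → (e → e)))); result t.

t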